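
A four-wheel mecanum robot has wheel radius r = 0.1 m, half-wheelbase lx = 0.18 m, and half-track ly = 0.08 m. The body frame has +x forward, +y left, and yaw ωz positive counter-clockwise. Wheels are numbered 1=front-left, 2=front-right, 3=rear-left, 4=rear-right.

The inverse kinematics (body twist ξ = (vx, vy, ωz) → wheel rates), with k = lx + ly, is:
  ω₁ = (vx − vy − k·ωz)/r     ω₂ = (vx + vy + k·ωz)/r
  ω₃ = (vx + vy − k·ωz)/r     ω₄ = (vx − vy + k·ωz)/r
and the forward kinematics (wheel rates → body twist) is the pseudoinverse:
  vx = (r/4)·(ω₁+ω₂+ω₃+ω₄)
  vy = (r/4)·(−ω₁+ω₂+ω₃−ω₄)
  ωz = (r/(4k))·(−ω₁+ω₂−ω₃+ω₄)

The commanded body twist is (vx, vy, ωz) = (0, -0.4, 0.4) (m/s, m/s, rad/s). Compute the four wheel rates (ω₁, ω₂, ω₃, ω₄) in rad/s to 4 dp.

(2.9600, -2.9600, -5.0400, 5.0400)

k = lx + ly = 0.18 + 0.08 = 0.2600;  k·ωz = 0.2600·0.4 = 0.1040
ω₁ (FL) = (vx − vy − k·ωz)/r = 0.2960/0.1 = 2.9600
ω₂ (FR) = (vx + vy + k·ωz)/r = -0.2960/0.1 = -2.9600
ω₃ (RL) = (vx + vy − k·ωz)/r = -0.5040/0.1 = -5.0400
ω₄ (RR) = (vx − vy + k·ωz)/r = 0.5040/0.1 = 5.0400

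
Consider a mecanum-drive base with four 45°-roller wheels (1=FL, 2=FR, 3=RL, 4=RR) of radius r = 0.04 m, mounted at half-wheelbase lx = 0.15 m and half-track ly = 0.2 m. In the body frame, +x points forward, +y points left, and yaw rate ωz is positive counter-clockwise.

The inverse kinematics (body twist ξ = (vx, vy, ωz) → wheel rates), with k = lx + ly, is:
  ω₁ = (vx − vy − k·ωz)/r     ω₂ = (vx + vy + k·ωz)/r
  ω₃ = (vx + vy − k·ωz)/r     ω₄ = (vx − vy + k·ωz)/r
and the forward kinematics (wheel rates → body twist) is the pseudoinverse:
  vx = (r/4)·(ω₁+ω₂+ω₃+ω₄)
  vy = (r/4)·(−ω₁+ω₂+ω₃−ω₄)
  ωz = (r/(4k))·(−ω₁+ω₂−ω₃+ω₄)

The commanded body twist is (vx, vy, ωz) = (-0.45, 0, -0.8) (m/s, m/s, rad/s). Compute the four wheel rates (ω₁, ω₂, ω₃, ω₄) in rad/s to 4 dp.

k = lx + ly = 0.15 + 0.2 = 0.3500;  k·ωz = 0.3500·-0.8 = -0.2800
ω₁ (FL) = (vx − vy − k·ωz)/r = -0.1700/0.04 = -4.2500
ω₂ (FR) = (vx + vy + k·ωz)/r = -0.7300/0.04 = -18.2500
ω₃ (RL) = (vx + vy − k·ωz)/r = -0.1700/0.04 = -4.2500
ω₄ (RR) = (vx − vy + k·ωz)/r = -0.7300/0.04 = -18.2500

(-4.2500, -18.2500, -4.2500, -18.2500)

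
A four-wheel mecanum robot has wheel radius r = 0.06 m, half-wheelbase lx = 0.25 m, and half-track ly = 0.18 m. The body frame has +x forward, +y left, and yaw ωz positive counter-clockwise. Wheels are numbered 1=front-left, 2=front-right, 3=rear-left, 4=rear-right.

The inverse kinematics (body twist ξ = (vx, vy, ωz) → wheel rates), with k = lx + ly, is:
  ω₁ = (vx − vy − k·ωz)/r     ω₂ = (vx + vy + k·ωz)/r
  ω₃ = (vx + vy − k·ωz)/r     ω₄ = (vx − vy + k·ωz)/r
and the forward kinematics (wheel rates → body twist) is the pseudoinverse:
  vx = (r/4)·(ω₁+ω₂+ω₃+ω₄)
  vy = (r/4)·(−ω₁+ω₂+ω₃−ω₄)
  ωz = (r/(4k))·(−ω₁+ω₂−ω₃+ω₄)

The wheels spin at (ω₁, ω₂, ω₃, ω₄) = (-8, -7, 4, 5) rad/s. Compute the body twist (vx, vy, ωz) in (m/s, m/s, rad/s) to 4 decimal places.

(-0.0900, 0.0000, 0.0698)

k = lx + ly = 0.25 + 0.18 = 0.4300
ω₁+ω₂+ω₃+ω₄ = -6.0000  →  vx = (0.06/4)·-6.0000 = -0.0900
−ω₁+ω₂+ω₃−ω₄ = 0.0000  →  vy = (0.06/4)·0.0000 = 0.0000
−ω₁+ω₂−ω₃+ω₄ = 2.0000  →  ωz = (0.06/1.7200)·2.0000 = 0.0698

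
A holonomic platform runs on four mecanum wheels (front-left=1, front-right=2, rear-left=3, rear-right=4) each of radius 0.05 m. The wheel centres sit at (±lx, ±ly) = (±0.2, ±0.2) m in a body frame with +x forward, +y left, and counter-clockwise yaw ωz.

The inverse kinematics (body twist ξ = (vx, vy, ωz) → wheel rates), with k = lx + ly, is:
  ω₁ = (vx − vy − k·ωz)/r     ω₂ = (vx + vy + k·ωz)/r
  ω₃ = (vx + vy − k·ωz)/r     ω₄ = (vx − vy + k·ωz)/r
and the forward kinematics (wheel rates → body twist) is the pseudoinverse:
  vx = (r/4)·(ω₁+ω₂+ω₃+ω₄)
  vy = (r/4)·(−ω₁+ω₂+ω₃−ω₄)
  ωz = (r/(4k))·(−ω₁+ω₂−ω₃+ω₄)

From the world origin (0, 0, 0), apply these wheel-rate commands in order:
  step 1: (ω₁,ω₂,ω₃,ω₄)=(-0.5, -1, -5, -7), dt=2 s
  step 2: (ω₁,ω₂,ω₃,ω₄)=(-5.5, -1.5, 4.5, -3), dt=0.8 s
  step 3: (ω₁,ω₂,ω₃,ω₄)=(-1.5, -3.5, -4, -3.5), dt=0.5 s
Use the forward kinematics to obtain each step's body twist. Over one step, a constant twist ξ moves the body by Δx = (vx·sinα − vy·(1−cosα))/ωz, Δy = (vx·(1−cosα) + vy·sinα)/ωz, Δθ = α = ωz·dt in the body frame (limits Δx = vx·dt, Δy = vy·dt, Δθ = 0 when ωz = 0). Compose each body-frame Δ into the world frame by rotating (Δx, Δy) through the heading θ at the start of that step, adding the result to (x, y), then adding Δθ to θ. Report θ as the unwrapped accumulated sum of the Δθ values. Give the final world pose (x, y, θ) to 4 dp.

step 1: ξ=(vx,vy,ωz)=(-0.1688, 0.0188, -0.0781), dt=2.0 → body Δ=(-0.3332, 0.0637, -0.1562) → world pose (-0.3332, 0.0637, -0.1562)
step 2: ξ=(vx,vy,ωz)=(-0.0688, 0.1438, -0.1094), dt=0.8 → body Δ=(-0.0499, 0.1173, -0.0875) → world pose (-0.3643, 0.1873, -0.2438)
step 3: ξ=(vx,vy,ωz)=(-0.1562, -0.0312, -0.0469), dt=0.5 → body Δ=(-0.0783, -0.0147, -0.0234) → world pose (-0.4438, 0.1919, -0.2672)

(-0.4438, 0.1919, -0.2672)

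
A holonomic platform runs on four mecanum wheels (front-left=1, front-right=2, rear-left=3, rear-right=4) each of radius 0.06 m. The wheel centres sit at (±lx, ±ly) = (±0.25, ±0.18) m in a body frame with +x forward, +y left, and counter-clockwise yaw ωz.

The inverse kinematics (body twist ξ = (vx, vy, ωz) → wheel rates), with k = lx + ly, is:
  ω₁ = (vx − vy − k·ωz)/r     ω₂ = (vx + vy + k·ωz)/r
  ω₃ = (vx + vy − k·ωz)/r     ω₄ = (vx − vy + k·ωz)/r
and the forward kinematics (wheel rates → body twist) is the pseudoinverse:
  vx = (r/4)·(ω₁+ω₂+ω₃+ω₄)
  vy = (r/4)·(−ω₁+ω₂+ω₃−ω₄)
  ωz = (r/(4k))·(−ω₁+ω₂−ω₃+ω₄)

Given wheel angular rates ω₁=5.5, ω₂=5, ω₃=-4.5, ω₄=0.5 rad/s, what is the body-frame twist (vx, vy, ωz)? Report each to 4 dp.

k = lx + ly = 0.25 + 0.18 = 0.4300
ω₁+ω₂+ω₃+ω₄ = 6.5000  →  vx = (0.06/4)·6.5000 = 0.0975
−ω₁+ω₂+ω₃−ω₄ = -5.5000  →  vy = (0.06/4)·-5.5000 = -0.0825
−ω₁+ω₂−ω₃+ω₄ = 4.5000  →  ωz = (0.06/1.7200)·4.5000 = 0.1570

(0.0975, -0.0825, 0.1570)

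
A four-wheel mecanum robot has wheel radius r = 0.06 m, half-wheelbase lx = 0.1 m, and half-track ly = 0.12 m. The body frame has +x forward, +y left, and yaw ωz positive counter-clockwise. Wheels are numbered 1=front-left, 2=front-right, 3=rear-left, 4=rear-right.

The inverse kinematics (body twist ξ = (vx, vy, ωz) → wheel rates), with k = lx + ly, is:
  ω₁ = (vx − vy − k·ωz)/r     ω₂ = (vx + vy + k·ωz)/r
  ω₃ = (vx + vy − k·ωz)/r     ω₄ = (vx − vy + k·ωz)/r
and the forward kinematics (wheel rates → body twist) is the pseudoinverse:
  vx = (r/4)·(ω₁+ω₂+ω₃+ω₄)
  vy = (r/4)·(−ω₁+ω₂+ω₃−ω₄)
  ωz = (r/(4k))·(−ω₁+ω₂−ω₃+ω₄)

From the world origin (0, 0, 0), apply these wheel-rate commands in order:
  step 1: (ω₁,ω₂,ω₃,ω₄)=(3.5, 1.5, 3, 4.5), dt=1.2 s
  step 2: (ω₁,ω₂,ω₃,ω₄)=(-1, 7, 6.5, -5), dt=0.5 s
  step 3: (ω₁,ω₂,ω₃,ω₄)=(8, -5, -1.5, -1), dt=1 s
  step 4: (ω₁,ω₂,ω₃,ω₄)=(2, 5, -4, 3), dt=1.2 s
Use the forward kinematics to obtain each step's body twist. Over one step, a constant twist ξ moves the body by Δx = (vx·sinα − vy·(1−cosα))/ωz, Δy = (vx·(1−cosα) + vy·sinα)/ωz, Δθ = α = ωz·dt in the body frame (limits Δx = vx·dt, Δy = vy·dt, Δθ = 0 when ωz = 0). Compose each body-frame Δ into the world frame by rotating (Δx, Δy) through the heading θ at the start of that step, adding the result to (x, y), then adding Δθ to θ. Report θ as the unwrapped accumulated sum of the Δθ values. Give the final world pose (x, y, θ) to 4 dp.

step 1: ξ=(vx,vy,ωz)=(0.1875, -0.0525, -0.0341), dt=1.2 → body Δ=(0.2236, -0.0676, -0.0409) → world pose (0.2236, -0.0676, -0.0409)
step 2: ξ=(vx,vy,ωz)=(0.1125, 0.2925, -0.2386), dt=0.5 → body Δ=(0.0648, 0.1426, -0.1193) → world pose (0.2943, 0.0722, -0.1602)
step 3: ξ=(vx,vy,ωz)=(0.0075, -0.2025, -0.8523), dt=1.0 → body Δ=(-0.0746, -0.1819, -0.8523) → world pose (0.1916, -0.0954, -1.0125)
step 4: ξ=(vx,vy,ωz)=(0.0900, -0.0600, 0.6818), dt=1.2 → body Δ=(0.1242, -0.0225, 0.8182) → world pose (0.2384, -0.2127, -0.1943)

(0.2384, -0.2127, -0.1943)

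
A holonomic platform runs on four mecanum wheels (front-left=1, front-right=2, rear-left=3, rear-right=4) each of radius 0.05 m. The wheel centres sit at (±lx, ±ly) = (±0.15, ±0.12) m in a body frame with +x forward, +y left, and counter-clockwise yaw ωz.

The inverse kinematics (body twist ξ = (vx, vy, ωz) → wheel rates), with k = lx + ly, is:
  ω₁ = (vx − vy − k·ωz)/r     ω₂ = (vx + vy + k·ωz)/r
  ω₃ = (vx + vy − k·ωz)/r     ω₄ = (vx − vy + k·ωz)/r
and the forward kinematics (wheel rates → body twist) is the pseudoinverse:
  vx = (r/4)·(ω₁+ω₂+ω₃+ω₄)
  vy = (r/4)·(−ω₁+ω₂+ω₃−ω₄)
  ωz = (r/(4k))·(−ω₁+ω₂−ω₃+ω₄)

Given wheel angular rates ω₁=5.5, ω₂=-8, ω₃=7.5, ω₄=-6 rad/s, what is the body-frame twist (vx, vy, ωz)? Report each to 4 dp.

(-0.0125, 0.0000, -1.2500)

k = lx + ly = 0.15 + 0.12 = 0.2700
ω₁+ω₂+ω₃+ω₄ = -1.0000  →  vx = (0.05/4)·-1.0000 = -0.0125
−ω₁+ω₂+ω₃−ω₄ = 0.0000  →  vy = (0.05/4)·0.0000 = 0.0000
−ω₁+ω₂−ω₃+ω₄ = -27.0000  →  ωz = (0.05/1.0800)·-27.0000 = -1.2500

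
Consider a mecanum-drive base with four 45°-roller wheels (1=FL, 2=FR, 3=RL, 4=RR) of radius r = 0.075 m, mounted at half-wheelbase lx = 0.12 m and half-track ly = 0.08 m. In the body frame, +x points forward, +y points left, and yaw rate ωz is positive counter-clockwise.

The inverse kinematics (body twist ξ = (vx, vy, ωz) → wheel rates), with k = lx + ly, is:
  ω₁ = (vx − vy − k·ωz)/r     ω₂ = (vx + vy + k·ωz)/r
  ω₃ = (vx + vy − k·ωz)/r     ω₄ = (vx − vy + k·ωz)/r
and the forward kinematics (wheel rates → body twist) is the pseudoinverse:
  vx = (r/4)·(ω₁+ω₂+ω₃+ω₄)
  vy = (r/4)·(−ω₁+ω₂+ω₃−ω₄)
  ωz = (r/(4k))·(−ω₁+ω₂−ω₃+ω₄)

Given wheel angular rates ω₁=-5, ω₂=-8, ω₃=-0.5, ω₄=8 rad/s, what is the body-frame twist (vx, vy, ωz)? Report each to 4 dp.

k = lx + ly = 0.12 + 0.08 = 0.2000
ω₁+ω₂+ω₃+ω₄ = -5.5000  →  vx = (0.075/4)·-5.5000 = -0.1031
−ω₁+ω₂+ω₃−ω₄ = -11.5000  →  vy = (0.075/4)·-11.5000 = -0.2156
−ω₁+ω₂−ω₃+ω₄ = 5.5000  →  ωz = (0.075/0.8000)·5.5000 = 0.5156

(-0.1031, -0.2156, 0.5156)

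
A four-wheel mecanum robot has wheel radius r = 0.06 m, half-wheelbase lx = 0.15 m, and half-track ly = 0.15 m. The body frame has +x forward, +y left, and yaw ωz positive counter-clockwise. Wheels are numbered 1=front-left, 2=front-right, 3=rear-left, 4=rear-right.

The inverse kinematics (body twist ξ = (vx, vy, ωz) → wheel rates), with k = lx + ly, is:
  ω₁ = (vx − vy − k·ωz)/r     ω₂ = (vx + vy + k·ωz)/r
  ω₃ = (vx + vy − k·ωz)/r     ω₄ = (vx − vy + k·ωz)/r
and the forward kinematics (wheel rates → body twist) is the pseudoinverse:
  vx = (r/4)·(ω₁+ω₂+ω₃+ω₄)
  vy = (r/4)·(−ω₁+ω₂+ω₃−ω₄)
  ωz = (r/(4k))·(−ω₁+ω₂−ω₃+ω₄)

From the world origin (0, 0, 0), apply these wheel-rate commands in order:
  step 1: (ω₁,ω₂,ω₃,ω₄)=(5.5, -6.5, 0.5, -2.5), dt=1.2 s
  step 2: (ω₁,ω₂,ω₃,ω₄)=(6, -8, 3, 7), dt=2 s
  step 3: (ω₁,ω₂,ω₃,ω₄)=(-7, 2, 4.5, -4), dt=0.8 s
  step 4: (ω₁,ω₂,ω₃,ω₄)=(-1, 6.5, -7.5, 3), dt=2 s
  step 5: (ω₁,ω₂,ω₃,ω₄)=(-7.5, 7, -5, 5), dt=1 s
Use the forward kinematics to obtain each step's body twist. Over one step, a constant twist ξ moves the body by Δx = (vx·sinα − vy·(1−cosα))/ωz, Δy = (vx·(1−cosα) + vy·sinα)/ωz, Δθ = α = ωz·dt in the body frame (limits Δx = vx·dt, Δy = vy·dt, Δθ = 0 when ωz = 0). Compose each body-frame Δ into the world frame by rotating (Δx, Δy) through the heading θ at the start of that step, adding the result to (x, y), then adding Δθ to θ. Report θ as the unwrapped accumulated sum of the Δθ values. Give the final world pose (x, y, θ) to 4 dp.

step 1: ξ=(vx,vy,ωz)=(-0.0450, -0.1350, -0.7500), dt=1.2 → body Δ=(-0.1151, -0.1183, -0.9000) → world pose (-0.1151, -0.1183, -0.9000)
step 2: ξ=(vx,vy,ωz)=(0.1200, -0.2700, -0.5000), dt=2.0 → body Δ=(-0.0463, -0.5647, -1.0000) → world pose (-0.5862, -0.4331, -1.9000)
step 3: ξ=(vx,vy,ωz)=(-0.0675, 0.2625, 0.0250), dt=0.8 → body Δ=(-0.0561, 0.2094, 0.0200) → world pose (-0.3699, -0.4477, -1.8800)
step 4: ξ=(vx,vy,ωz)=(0.0150, -0.0450, 0.9000), dt=2.0 → body Δ=(0.0776, -0.0282, 1.8000) → world pose (-0.4204, -0.5130, -0.0800)
step 5: ξ=(vx,vy,ωz)=(-0.0075, 0.0675, 1.2250), dt=1.0 → body Δ=(-0.0422, 0.0478, 1.2250) → world pose (-0.4586, -0.4620, 1.1450)

(-0.4586, -0.4620, 1.1450)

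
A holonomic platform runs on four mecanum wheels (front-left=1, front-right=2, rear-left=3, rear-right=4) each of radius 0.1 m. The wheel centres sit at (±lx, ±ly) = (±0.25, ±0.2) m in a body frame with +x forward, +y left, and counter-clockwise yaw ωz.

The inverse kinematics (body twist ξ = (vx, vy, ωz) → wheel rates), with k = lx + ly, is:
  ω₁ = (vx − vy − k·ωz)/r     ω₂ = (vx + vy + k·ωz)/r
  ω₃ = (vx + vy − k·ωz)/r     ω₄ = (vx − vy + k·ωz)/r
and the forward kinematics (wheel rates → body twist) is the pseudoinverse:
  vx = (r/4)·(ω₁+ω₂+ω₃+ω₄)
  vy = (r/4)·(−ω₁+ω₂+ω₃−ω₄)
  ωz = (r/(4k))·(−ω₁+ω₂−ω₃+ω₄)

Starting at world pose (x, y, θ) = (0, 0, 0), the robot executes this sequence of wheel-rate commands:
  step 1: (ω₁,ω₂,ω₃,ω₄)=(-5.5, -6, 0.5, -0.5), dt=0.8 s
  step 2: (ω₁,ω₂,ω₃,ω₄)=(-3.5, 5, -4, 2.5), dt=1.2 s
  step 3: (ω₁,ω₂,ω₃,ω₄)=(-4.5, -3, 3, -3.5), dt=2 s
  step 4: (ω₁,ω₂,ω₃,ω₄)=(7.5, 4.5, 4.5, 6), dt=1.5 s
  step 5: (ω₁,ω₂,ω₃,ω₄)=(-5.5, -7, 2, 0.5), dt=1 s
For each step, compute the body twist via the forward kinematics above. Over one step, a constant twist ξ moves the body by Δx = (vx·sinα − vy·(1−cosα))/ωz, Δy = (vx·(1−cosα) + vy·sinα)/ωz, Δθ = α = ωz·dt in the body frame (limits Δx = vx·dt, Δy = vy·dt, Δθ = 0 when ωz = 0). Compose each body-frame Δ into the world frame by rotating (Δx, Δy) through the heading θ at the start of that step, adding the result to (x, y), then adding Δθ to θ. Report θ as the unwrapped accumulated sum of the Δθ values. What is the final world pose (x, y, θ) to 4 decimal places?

step 1: ξ=(vx,vy,ωz)=(-0.2875, 0.0125, -0.0833), dt=0.8 → body Δ=(-0.2295, 0.0177, -0.0667) → world pose (-0.2295, 0.0177, -0.0667)
step 2: ξ=(vx,vy,ωz)=(0.0000, 0.0500, 0.8333), dt=1.2 → body Δ=(-0.0276, 0.0505, 1.0000) → world pose (-0.2537, 0.0699, 0.9333)
step 3: ξ=(vx,vy,ωz)=(-0.2000, 0.2000, -0.2778), dt=2.0 → body Δ=(-0.2715, 0.4880, -0.5556) → world pose (-0.8074, 0.1422, 0.3778)
step 4: ξ=(vx,vy,ωz)=(0.5625, -0.1125, -0.0833), dt=1.5 → body Δ=(0.8310, -0.2210, -0.1250) → world pose (0.0465, 0.2433, 0.2528)
step 5: ξ=(vx,vy,ωz)=(-0.2500, 0.0000, -0.1667), dt=1.0 → body Δ=(-0.2488, 0.0208, -0.1667) → world pose (-0.1996, 0.2012, 0.0861)

(-0.1996, 0.2012, 0.0861)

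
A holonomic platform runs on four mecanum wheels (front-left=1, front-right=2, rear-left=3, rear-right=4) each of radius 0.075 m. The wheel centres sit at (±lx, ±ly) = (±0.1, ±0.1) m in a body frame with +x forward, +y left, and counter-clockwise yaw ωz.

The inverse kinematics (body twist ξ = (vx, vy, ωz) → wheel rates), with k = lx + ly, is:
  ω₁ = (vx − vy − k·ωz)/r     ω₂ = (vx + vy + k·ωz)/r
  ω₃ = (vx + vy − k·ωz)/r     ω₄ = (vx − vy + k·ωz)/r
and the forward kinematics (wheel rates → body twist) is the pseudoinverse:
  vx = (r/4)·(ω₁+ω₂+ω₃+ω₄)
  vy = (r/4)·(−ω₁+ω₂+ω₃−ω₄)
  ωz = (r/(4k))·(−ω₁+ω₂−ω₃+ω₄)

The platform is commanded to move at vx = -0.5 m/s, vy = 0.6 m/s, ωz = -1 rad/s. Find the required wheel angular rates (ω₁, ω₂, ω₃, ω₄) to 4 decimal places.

(-12.0000, -1.3333, 4.0000, -17.3333)

k = lx + ly = 0.1 + 0.1 = 0.2000;  k·ωz = 0.2000·-1 = -0.2000
ω₁ (FL) = (vx − vy − k·ωz)/r = -0.9000/0.075 = -12.0000
ω₂ (FR) = (vx + vy + k·ωz)/r = -0.1000/0.075 = -1.3333
ω₃ (RL) = (vx + vy − k·ωz)/r = 0.3000/0.075 = 4.0000
ω₄ (RR) = (vx − vy + k·ωz)/r = -1.3000/0.075 = -17.3333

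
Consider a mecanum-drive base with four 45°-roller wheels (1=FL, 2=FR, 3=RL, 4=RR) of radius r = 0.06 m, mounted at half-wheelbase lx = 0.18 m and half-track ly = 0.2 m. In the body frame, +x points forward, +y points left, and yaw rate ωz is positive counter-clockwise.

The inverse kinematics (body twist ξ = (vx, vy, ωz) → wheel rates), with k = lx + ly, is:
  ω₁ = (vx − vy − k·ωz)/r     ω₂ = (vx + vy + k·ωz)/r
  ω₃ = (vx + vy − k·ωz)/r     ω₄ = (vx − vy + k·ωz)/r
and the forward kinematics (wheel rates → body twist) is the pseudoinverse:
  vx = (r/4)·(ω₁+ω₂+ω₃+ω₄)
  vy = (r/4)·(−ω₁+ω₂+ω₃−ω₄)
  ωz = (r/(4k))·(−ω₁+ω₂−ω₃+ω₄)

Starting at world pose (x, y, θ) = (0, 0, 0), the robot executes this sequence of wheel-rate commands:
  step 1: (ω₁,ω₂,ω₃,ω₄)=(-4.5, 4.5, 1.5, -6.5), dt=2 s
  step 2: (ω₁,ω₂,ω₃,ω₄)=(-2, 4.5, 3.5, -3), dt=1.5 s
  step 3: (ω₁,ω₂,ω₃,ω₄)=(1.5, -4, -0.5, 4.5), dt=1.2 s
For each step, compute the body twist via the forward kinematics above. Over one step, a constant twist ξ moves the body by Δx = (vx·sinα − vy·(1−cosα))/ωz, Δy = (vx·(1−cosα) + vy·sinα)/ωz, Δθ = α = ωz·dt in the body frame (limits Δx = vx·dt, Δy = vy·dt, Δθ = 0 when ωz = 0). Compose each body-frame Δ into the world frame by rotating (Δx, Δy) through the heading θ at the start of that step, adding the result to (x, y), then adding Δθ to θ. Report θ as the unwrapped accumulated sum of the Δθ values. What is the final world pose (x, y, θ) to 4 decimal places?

(-0.0861, 0.6137, 0.0553)

step 1: ξ=(vx,vy,ωz)=(-0.0750, 0.2550, 0.0395), dt=2.0 → body Δ=(-0.1700, 0.5036, 0.0789) → world pose (-0.1700, 0.5036, 0.0789)
step 2: ξ=(vx,vy,ωz)=(0.0450, 0.1950, 0.0000), dt=1.5 → body Δ=(0.0675, 0.2925, 0.0000) → world pose (-0.1257, 0.8005, 0.0789)
step 3: ξ=(vx,vy,ωz)=(0.0225, -0.1575, -0.0197), dt=1.2 → body Δ=(0.0248, -0.1893, -0.0237) → world pose (-0.0861, 0.6137, 0.0553)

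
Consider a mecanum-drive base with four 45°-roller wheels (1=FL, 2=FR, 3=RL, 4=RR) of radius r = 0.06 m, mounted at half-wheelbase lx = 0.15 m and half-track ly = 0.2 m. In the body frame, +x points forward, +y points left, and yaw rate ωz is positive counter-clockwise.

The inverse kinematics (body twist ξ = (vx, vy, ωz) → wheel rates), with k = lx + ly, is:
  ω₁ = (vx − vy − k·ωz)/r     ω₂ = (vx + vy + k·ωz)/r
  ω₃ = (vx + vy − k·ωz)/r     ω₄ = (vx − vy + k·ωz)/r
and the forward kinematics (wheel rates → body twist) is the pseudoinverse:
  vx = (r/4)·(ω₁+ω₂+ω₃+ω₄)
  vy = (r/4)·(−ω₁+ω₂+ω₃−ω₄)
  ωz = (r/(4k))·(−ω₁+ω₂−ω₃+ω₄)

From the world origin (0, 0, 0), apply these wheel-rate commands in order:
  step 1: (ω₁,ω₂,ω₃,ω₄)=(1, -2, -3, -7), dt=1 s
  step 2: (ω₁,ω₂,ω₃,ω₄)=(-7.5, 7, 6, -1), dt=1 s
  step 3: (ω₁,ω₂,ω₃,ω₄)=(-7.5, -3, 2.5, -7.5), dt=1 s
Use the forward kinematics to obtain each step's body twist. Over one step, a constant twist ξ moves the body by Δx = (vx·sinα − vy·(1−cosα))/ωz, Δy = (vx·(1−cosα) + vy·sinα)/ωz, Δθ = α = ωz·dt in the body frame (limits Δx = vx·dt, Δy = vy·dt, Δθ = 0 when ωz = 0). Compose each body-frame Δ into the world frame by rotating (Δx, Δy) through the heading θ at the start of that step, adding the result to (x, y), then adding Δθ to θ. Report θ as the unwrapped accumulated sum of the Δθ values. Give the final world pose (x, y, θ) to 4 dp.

(-0.2592, 0.5863, -0.2143)

step 1: ξ=(vx,vy,ωz)=(-0.1650, 0.0150, -0.3000), dt=1.0 → body Δ=(-0.1603, 0.0393, -0.3000) → world pose (-0.1603, 0.0393, -0.3000)
step 2: ξ=(vx,vy,ωz)=(0.0675, 0.3225, 0.3214), dt=1.0 → body Δ=(0.0150, 0.3277, 0.3214) → world pose (-0.0492, 0.3480, 0.0214)
step 3: ξ=(vx,vy,ωz)=(-0.2325, 0.2175, -0.2357), dt=1.0 → body Δ=(-0.2048, 0.2428, -0.2357) → world pose (-0.2592, 0.5863, -0.2143)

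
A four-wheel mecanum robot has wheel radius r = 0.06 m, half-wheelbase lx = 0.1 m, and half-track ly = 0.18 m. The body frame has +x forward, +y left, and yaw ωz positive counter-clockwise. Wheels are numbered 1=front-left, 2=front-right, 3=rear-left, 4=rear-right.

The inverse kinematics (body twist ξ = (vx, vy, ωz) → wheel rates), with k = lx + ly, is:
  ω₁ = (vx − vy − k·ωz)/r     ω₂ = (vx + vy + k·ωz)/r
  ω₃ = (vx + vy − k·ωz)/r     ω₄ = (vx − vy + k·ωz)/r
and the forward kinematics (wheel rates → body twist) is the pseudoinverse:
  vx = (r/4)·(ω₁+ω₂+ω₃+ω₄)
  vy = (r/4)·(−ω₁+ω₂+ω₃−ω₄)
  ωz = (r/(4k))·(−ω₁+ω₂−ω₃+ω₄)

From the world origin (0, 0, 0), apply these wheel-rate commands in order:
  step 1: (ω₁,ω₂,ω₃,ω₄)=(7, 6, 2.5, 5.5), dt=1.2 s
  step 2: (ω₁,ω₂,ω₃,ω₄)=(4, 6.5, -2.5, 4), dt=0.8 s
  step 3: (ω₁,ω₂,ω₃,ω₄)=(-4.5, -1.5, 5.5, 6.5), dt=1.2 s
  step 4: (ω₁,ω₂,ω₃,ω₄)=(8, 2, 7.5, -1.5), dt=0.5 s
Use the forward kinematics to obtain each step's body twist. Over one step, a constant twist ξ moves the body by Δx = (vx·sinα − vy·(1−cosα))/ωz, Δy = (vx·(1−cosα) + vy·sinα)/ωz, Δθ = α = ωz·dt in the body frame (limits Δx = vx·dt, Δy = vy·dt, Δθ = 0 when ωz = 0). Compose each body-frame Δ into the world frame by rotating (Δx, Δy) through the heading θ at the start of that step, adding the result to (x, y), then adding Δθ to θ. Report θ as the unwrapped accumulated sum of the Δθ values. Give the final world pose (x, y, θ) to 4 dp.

(0.6854, 0.1289, 0.3696)

step 1: ξ=(vx,vy,ωz)=(0.3150, -0.0600, 0.1071), dt=1.2 → body Δ=(0.3816, -0.0475, 0.1286) → world pose (0.3816, -0.0475, 0.1286)
step 2: ξ=(vx,vy,ωz)=(0.1800, -0.0600, 0.4821), dt=0.8 → body Δ=(0.1496, -0.0194, 0.3857) → world pose (0.5324, -0.0476, 0.5143)
step 3: ξ=(vx,vy,ωz)=(0.0900, 0.0300, 0.2143), dt=1.2 → body Δ=(0.1022, 0.0494, 0.2571) → world pose (0.5971, 0.0457, 0.7714)
step 4: ξ=(vx,vy,ωz)=(0.2400, 0.0450, -0.8036), dt=0.5 → body Δ=(0.1213, -0.0019, -0.4018) → world pose (0.6854, 0.1289, 0.3696)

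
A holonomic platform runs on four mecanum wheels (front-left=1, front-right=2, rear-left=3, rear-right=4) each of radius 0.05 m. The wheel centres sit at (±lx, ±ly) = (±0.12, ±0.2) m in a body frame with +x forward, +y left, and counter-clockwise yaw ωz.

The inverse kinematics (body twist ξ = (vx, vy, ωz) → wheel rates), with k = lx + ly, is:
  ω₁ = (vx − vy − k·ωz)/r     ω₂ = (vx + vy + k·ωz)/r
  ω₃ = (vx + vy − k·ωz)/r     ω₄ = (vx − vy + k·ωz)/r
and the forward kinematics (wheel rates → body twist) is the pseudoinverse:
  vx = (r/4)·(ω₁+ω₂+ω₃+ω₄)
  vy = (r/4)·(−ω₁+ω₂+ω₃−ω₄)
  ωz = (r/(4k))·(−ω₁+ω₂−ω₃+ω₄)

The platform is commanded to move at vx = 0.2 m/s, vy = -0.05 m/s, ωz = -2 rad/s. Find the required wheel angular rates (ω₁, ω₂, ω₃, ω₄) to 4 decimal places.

(17.8000, -9.8000, 15.8000, -7.8000)

k = lx + ly = 0.12 + 0.2 = 0.3200;  k·ωz = 0.3200·-2 = -0.6400
ω₁ (FL) = (vx − vy − k·ωz)/r = 0.8900/0.05 = 17.8000
ω₂ (FR) = (vx + vy + k·ωz)/r = -0.4900/0.05 = -9.8000
ω₃ (RL) = (vx + vy − k·ωz)/r = 0.7900/0.05 = 15.8000
ω₄ (RR) = (vx − vy + k·ωz)/r = -0.3900/0.05 = -7.8000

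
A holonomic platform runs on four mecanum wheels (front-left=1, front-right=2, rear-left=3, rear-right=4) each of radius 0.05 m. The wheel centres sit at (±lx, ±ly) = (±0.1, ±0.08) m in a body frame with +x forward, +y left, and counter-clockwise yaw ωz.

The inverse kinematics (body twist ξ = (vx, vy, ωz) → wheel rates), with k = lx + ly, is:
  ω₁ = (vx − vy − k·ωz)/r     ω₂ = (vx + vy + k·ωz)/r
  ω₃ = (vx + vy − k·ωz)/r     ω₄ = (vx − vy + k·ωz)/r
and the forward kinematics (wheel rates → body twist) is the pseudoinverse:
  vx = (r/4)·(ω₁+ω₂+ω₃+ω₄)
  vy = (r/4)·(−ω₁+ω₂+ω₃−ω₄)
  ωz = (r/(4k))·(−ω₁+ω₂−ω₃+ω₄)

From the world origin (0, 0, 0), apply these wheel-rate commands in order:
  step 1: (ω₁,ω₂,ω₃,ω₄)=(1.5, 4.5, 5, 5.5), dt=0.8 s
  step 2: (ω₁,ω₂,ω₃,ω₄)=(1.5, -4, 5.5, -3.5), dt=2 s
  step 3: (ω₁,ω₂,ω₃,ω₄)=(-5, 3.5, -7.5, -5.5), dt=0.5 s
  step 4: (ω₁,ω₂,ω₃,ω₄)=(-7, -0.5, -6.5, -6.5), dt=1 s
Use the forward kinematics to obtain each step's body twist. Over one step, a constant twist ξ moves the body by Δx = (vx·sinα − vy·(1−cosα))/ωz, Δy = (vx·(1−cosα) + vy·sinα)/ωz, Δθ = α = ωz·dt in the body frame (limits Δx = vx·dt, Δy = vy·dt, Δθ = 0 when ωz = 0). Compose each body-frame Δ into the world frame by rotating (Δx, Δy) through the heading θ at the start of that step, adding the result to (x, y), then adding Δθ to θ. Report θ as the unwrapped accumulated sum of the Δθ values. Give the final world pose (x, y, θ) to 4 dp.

step 1: ξ=(vx,vy,ωz)=(0.2063, 0.0312, 0.2431), dt=0.8 → body Δ=(0.1615, 0.0408, 0.1944) → world pose (0.1615, 0.0408, 0.1944)
step 2: ξ=(vx,vy,ωz)=(-0.0062, 0.0438, -1.0069), dt=2.0 → body Δ=(0.0565, 0.0481, -2.0139) → world pose (0.2076, 0.0990, -1.8194)
step 3: ξ=(vx,vy,ωz)=(-0.1812, 0.0813, 0.7292), dt=0.5 → body Δ=(-0.0960, 0.0234, 0.3646) → world pose (0.2539, 0.1862, -1.4549)
step 4: ξ=(vx,vy,ωz)=(-0.2563, 0.0813, 0.4514), dt=1.0 → body Δ=(-0.2657, 0.0217, 0.4514) → world pose (0.2447, 0.4526, -1.0035)

(0.2447, 0.4526, -1.0035)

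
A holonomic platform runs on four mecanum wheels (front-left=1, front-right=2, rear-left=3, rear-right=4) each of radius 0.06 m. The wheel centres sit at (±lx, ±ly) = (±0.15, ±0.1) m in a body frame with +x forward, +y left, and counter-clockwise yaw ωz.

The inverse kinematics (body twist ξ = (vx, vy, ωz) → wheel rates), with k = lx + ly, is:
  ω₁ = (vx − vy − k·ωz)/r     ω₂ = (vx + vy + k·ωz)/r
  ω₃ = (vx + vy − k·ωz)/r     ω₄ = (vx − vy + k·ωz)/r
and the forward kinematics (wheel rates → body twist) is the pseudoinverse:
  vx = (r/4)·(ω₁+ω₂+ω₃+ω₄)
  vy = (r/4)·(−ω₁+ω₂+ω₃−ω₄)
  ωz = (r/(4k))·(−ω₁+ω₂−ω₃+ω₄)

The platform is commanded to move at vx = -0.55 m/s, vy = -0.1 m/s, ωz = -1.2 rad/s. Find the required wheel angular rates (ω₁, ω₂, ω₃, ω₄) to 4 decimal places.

k = lx + ly = 0.15 + 0.1 = 0.2500;  k·ωz = 0.2500·-1.2 = -0.3000
ω₁ (FL) = (vx − vy − k·ωz)/r = -0.1500/0.06 = -2.5000
ω₂ (FR) = (vx + vy + k·ωz)/r = -0.9500/0.06 = -15.8333
ω₃ (RL) = (vx + vy − k·ωz)/r = -0.3500/0.06 = -5.8333
ω₄ (RR) = (vx − vy + k·ωz)/r = -0.7500/0.06 = -12.5000

(-2.5000, -15.8333, -5.8333, -12.5000)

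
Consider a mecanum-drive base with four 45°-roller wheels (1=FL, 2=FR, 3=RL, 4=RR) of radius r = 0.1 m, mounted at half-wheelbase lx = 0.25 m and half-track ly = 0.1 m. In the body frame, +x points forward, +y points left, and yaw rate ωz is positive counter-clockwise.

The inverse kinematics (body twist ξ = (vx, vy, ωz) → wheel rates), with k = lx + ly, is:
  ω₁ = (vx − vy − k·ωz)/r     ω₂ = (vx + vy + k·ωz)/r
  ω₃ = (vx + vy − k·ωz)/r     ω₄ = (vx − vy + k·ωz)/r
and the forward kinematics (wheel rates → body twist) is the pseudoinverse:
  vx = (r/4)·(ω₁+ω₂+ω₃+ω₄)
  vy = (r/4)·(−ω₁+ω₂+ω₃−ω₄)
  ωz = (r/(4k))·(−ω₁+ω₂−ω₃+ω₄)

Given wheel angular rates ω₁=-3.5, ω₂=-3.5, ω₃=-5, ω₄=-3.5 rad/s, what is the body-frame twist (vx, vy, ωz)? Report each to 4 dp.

(-0.3875, -0.0375, 0.1071)

k = lx + ly = 0.25 + 0.1 = 0.3500
ω₁+ω₂+ω₃+ω₄ = -15.5000  →  vx = (0.1/4)·-15.5000 = -0.3875
−ω₁+ω₂+ω₃−ω₄ = -1.5000  →  vy = (0.1/4)·-1.5000 = -0.0375
−ω₁+ω₂−ω₃+ω₄ = 1.5000  →  ωz = (0.1/1.4000)·1.5000 = 0.1071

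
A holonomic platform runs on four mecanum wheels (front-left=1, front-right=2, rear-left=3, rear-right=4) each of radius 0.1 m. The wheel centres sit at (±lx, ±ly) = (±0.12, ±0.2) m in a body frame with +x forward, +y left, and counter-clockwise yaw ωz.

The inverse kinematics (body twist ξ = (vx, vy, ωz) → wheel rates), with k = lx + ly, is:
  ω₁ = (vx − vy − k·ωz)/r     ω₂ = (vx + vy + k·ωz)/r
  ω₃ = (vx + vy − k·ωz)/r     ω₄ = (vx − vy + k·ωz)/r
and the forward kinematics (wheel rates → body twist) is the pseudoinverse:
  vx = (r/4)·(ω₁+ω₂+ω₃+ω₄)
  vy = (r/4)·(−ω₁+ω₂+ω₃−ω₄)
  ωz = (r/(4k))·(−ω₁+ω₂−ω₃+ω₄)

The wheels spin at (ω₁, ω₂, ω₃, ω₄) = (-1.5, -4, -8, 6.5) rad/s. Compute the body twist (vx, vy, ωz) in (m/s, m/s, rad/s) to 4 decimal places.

(-0.1750, -0.4250, 0.9375)

k = lx + ly = 0.12 + 0.2 = 0.3200
ω₁+ω₂+ω₃+ω₄ = -7.0000  →  vx = (0.1/4)·-7.0000 = -0.1750
−ω₁+ω₂+ω₃−ω₄ = -17.0000  →  vy = (0.1/4)·-17.0000 = -0.4250
−ω₁+ω₂−ω₃+ω₄ = 12.0000  →  ωz = (0.1/1.2800)·12.0000 = 0.9375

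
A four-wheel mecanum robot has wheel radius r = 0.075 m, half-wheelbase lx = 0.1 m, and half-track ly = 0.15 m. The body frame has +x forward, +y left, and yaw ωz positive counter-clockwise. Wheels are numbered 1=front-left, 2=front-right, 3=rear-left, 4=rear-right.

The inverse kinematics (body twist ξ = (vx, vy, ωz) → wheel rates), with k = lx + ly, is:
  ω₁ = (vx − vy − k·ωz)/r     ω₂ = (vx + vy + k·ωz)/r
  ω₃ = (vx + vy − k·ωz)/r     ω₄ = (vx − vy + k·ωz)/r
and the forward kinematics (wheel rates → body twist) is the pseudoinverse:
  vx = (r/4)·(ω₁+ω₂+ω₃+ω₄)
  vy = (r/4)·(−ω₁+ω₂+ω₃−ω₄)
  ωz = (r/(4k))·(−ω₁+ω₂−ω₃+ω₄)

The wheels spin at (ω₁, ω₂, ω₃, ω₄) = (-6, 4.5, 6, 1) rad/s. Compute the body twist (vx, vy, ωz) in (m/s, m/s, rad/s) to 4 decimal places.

(0.1031, 0.2906, 0.4125)

k = lx + ly = 0.1 + 0.15 = 0.2500
ω₁+ω₂+ω₃+ω₄ = 5.5000  →  vx = (0.075/4)·5.5000 = 0.1031
−ω₁+ω₂+ω₃−ω₄ = 15.5000  →  vy = (0.075/4)·15.5000 = 0.2906
−ω₁+ω₂−ω₃+ω₄ = 5.5000  →  ωz = (0.075/1.0000)·5.5000 = 0.4125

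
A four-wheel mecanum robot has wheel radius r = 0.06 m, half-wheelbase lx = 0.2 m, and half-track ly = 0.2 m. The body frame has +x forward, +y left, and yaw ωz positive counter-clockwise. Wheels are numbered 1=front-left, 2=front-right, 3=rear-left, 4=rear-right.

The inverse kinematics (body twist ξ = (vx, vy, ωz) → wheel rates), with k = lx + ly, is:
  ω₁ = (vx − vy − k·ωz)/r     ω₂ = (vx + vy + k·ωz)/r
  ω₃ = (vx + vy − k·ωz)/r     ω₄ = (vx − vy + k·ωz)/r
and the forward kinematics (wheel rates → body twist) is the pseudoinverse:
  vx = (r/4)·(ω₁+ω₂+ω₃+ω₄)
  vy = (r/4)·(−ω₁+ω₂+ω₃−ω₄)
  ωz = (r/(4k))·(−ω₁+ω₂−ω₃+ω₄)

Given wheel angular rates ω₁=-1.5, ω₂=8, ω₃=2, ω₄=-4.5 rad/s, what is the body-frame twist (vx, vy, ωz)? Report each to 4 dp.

k = lx + ly = 0.2 + 0.2 = 0.4000
ω₁+ω₂+ω₃+ω₄ = 4.0000  →  vx = (0.06/4)·4.0000 = 0.0600
−ω₁+ω₂+ω₃−ω₄ = 16.0000  →  vy = (0.06/4)·16.0000 = 0.2400
−ω₁+ω₂−ω₃+ω₄ = 3.0000  →  ωz = (0.06/1.6000)·3.0000 = 0.1125

(0.0600, 0.2400, 0.1125)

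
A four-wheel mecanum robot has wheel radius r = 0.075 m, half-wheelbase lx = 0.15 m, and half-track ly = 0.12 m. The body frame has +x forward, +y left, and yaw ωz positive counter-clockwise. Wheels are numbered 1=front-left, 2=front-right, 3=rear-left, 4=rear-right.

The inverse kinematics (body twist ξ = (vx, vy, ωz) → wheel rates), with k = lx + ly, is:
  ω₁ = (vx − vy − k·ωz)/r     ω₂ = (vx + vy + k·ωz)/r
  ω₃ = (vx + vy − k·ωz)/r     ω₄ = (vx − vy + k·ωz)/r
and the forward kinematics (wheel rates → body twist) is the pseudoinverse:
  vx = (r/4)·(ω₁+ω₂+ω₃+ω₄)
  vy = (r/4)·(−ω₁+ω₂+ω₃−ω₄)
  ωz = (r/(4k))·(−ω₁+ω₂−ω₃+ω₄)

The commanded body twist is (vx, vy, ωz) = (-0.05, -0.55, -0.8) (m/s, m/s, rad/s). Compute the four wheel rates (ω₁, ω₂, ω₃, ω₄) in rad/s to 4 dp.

k = lx + ly = 0.15 + 0.12 = 0.2700;  k·ωz = 0.2700·-0.8 = -0.2160
ω₁ (FL) = (vx − vy − k·ωz)/r = 0.7160/0.075 = 9.5467
ω₂ (FR) = (vx + vy + k·ωz)/r = -0.8160/0.075 = -10.8800
ω₃ (RL) = (vx + vy − k·ωz)/r = -0.3840/0.075 = -5.1200
ω₄ (RR) = (vx − vy + k·ωz)/r = 0.2840/0.075 = 3.7867

(9.5467, -10.8800, -5.1200, 3.7867)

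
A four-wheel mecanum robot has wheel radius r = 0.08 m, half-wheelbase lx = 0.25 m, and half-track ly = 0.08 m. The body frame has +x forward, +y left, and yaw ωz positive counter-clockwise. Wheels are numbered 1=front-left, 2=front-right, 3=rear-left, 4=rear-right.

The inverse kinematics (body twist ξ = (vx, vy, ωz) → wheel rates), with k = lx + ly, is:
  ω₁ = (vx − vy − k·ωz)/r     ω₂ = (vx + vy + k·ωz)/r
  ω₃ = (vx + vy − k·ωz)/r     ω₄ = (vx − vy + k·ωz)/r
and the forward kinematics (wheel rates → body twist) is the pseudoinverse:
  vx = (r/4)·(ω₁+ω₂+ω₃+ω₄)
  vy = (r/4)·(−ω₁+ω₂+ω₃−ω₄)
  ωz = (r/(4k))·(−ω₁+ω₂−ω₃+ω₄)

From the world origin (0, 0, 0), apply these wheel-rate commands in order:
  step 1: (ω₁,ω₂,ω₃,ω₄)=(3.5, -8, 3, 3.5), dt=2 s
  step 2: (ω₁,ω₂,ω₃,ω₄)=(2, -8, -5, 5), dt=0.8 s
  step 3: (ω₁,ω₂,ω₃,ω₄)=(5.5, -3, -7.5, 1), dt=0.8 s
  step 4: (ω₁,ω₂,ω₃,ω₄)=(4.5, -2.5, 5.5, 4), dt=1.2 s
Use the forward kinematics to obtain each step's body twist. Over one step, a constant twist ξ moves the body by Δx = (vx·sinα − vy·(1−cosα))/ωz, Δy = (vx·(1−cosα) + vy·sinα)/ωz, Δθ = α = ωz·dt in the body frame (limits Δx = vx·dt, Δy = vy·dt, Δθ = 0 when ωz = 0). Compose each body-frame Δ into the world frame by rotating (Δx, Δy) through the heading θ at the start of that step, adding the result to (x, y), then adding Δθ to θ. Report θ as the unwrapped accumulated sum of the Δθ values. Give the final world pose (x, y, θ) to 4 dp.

step 1: ξ=(vx,vy,ωz)=(0.0400, -0.2400, -0.6667), dt=2.0 → body Δ=(-0.2170, -0.3958, -1.3333) → world pose (-0.2170, -0.3958, -1.3333)
step 2: ξ=(vx,vy,ωz)=(-0.1200, -0.4000, 0.0000), dt=0.8 → body Δ=(-0.0960, -0.3200, 0.0000) → world pose (-0.5506, -0.3778, -1.3333)
step 3: ξ=(vx,vy,ωz)=(-0.0800, -0.3400, 0.0000), dt=0.8 → body Δ=(-0.0640, -0.2720, 0.0000) → world pose (-0.8300, -0.3795, -1.3333)
step 4: ξ=(vx,vy,ωz)=(0.2300, -0.1100, -0.5152), dt=1.2 → body Δ=(0.2192, -0.2064, -0.6182) → world pose (-0.9790, -0.6412, -1.9515)

(-0.9790, -0.6412, -1.9515)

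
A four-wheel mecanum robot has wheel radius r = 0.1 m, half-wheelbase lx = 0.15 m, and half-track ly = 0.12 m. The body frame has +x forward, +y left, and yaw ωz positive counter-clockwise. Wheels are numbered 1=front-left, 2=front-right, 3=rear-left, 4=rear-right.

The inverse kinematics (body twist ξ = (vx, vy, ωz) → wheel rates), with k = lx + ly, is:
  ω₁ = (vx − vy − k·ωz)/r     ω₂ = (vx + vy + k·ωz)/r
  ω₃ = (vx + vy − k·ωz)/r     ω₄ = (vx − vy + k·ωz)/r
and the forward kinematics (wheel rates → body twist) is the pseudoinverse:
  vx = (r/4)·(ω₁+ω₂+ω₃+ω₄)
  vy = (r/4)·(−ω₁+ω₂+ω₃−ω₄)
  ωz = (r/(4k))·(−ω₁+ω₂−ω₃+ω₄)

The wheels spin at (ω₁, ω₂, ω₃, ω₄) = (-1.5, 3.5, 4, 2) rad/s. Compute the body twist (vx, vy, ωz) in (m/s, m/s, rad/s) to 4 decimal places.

k = lx + ly = 0.15 + 0.12 = 0.2700
ω₁+ω₂+ω₃+ω₄ = 8.0000  →  vx = (0.1/4)·8.0000 = 0.2000
−ω₁+ω₂+ω₃−ω₄ = 7.0000  →  vy = (0.1/4)·7.0000 = 0.1750
−ω₁+ω₂−ω₃+ω₄ = 3.0000  →  ωz = (0.1/1.0800)·3.0000 = 0.2778

(0.2000, 0.1750, 0.2778)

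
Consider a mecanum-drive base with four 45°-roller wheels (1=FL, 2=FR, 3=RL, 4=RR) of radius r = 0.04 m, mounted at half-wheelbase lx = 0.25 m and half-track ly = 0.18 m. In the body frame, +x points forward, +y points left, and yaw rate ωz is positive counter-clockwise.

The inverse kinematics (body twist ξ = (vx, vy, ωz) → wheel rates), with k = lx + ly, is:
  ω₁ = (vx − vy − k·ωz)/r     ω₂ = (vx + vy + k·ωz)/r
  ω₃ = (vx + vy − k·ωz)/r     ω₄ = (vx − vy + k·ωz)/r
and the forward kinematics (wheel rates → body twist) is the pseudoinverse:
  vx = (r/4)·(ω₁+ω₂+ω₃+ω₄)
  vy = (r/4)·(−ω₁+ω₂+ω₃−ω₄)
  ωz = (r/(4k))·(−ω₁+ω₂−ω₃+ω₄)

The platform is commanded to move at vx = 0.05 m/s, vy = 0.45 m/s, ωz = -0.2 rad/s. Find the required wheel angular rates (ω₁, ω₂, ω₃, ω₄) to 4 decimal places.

k = lx + ly = 0.25 + 0.18 = 0.4300;  k·ωz = 0.4300·-0.2 = -0.0860
ω₁ (FL) = (vx − vy − k·ωz)/r = -0.3140/0.04 = -7.8500
ω₂ (FR) = (vx + vy + k·ωz)/r = 0.4140/0.04 = 10.3500
ω₃ (RL) = (vx + vy − k·ωz)/r = 0.5860/0.04 = 14.6500
ω₄ (RR) = (vx − vy + k·ωz)/r = -0.4860/0.04 = -12.1500

(-7.8500, 10.3500, 14.6500, -12.1500)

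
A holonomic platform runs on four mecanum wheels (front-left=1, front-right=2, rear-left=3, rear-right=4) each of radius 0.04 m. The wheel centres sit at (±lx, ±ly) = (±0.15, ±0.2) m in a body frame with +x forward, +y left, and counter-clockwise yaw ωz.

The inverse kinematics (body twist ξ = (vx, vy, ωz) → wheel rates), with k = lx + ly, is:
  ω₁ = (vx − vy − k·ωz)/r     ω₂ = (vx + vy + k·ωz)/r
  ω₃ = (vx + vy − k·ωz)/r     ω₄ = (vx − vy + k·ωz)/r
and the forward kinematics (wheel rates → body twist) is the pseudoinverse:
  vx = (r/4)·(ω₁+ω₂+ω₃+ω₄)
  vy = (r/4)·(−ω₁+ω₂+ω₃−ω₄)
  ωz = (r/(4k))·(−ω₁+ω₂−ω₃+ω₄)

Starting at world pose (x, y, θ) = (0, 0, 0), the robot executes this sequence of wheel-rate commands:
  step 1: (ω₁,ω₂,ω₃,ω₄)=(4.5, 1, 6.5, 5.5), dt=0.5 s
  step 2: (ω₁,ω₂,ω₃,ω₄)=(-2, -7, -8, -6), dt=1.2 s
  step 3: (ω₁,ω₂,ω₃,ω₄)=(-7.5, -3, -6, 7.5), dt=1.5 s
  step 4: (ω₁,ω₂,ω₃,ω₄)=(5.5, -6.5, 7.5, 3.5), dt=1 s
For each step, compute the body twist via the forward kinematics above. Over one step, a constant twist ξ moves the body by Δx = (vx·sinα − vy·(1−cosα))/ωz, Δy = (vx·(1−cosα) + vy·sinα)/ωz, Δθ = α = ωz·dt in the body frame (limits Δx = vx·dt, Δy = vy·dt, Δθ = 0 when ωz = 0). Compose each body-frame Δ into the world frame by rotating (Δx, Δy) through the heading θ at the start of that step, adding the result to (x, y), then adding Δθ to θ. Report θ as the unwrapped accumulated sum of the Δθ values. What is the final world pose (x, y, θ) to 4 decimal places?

(-0.1754, -0.2613, 0.1471)

step 1: ξ=(vx,vy,ωz)=(0.1750, -0.0250, -0.1286), dt=0.5 → body Δ=(0.0870, -0.0153, -0.0643) → world pose (0.0870, -0.0153, -0.0643)
step 2: ξ=(vx,vy,ωz)=(-0.2300, -0.0700, -0.0857), dt=1.2 → body Δ=(-0.2798, -0.0697, -0.1029) → world pose (-0.1967, -0.0669, -0.1671)
step 3: ξ=(vx,vy,ωz)=(-0.0900, -0.0900, 0.5143), dt=1.5 → body Δ=(-0.0725, -0.1715, 0.7714) → world pose (-0.2967, -0.2239, 0.6043)
step 4: ξ=(vx,vy,ωz)=(0.1000, -0.0800, -0.4571), dt=1.0 → body Δ=(0.0786, -0.0997, -0.4571) → world pose (-0.1754, -0.2613, 0.1471)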